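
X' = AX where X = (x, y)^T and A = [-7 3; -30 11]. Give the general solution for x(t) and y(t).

Coefficient matrix A = [[-7, 3], [-30, 11]].
Characteristic polynomial det(A - λI) = λ^2 - 4λ + 13 = 0.
Eigenvalues λ = 2 ± 3i (complex conjugate pair).
For λ=2+3i: an eigenvector is (0,-1) - i(-1,-3) = (0 + i, -1 + 3i).
A real fundamental pair from Re and Im of e^((2+3i)t)v: X_1 = e^(2t)(cos(3t)·(0,-1) + sin(3t)·(-1,-3)), X_2 = e^(2t)(sin(3t)·(0,-1) - cos(3t)·(-1,-3)).
General solution: c_1X_1 + c_2X_2.

x(t) = -c_1e^(2t)sin(3t) + c_2e^(2t)cos(3t), y(t) = -3c_1e^(2t)sin(3t) - c_1e^(2t)cos(3t) - c_2e^(2t)sin(3t) + 3c_2e^(2t)cos(3t)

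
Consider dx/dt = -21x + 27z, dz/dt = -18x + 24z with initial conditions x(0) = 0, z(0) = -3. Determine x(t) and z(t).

Coefficient matrix A = [[-21, 27], [-18, 24]].
Characteristic polynomial det(A - λI) = λ^2 - 3λ - 18 = 0.
Eigenvalues λ = 6, -3.
For λ=6: (A-λI) row 1 is [-27, 27], so an eigenvector is (-1, -1).
For λ=-3: (A-λI) row 1 is [-18, 27], so an eigenvector is (-3, -2).
General solution: K_1e^(6t)(-1,-1) + K_2e^(-3t)(-3,-2).
Applying x(0)=0, z(0)=-3 gives K_1=9, K_2=-3.

x(t) = -9e^(6t) + 9e^(-3t), z(t) = -9e^(6t) + 6e^(-3t)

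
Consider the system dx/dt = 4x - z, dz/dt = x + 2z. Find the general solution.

Coefficient matrix A = [[4, -1], [1, 2]].
Characteristic polynomial det(A - λI) = λ^2 - 6λ + 9 = 0.
Single eigenvalue λ = 3 with algebraic multiplicity 2.
Eigenvector v = (1,1); generalized eigenvector w with (A-λI)w=v is (3,2).
General solution: e^(3t)[c_1·v + c_2·(t·v + w)].

x(t) = c_1e^(3t) + c_2te^(3t) + 3c_2e^(3t), z(t) = c_1e^(3t) + c_2te^(3t) + 2c_2e^(3t)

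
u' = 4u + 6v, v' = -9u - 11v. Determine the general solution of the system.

u(t) = -2C_1e^(-5t) - C_2e^(-2t), v(t) = 3C_1e^(-5t) + C_2e^(-2t)

Coefficient matrix A = [[4, 6], [-9, -11]].
Characteristic polynomial det(A - λI) = λ^2 + 7λ + 10 = 0.
Eigenvalues λ = -5, -2.
For λ=-5: (A-λI) row 1 is [9, 6], so an eigenvector is (-2, 3).
For λ=-2: (A-λI) row 1 is [6, 6], so an eigenvector is (-1, 1).
General solution: C_1e^(-5t)(-2,3) + C_2e^(-2t)(-1,1).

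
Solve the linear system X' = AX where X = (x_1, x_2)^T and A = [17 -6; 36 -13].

x_1(t) = C_1e^(-t) + C_2e^(5t), x_2(t) = 3C_1e^(-t) + 2C_2e^(5t)

Coefficient matrix A = [[17, -6], [36, -13]].
Characteristic polynomial det(A - λI) = λ^2 - 4λ - 5 = 0.
Eigenvalues λ = -1, 5.
For λ=-1: (A-λI) row 1 is [18, -6], so an eigenvector is (1, 3).
For λ=5: (A-λI) row 1 is [12, -6], so an eigenvector is (1, 2).
General solution: C_1e^(-t)(1,3) + C_2e^(5t)(1,2).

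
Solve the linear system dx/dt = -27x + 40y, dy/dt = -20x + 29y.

x(t) = 3K_1e^(t)sin(4t) + K_1e^(t)cos(4t) + K_2e^(t)sin(4t) - 3K_2e^(t)cos(4t), y(t) = 2K_1e^(t)sin(4t) + K_1e^(t)cos(4t) + K_2e^(t)sin(4t) - 2K_2e^(t)cos(4t)

Coefficient matrix A = [[-27, 40], [-20, 29]].
Characteristic polynomial det(A - λI) = λ^2 - 2λ + 17 = 0.
Eigenvalues λ = 1 ± 4i (complex conjugate pair).
For λ=1+4i: an eigenvector is (1,1) - i(3,2) = (1 - 3i, 1 - 2i).
A real fundamental pair from Re and Im of e^((1+4i)t)v: X_1 = e^(t)(cos(4t)·(1,1) + sin(4t)·(3,2)), X_2 = e^(t)(sin(4t)·(1,1) - cos(4t)·(3,2)).
General solution: K_1X_1 + K_2X_2.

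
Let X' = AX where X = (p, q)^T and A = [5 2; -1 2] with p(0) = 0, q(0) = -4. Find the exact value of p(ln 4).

A = [[5,2],[-1,2]]; eigenvalues λ = 4, 3.
Eigenvectors: (2,-1) for λ=4, (-1,1) for λ=3.
From the initial condition, c_1 = -4, c_2 = -8.
p(ln 4) = (-4)(4^4)(2) + (-8)(4^3)(-1) = -1536.

-1536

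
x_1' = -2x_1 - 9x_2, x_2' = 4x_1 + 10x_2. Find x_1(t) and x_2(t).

x_1(t) = 3c_1e^(4t) + 3c_2te^(4t) + c_2e^(4t), x_2(t) = -2c_1e^(4t) - 2c_2te^(4t) - c_2e^(4t)

Coefficient matrix A = [[-2, -9], [4, 10]].
Characteristic polynomial det(A - λI) = λ^2 - 8λ + 16 = 0.
Single eigenvalue λ = 4 with algebraic multiplicity 2.
Eigenvector v = (3,-2); generalized eigenvector w with (A-λI)w=v is (1,-1).
General solution: e^(4t)[c_1·v + c_2·(t·v + w)].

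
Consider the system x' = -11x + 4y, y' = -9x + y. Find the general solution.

Coefficient matrix A = [[-11, 4], [-9, 1]].
Characteristic polynomial det(A - λI) = λ^2 + 10λ + 25 = 0.
Single eigenvalue λ = -5 with algebraic multiplicity 2.
Eigenvector v = (2,3); generalized eigenvector w with (A-λI)w=v is (1,2).
General solution: e^(-5t)[K_1·v + K_2·(t·v + w)].

x(t) = 2K_1e^(-5t) + 2K_2te^(-5t) + K_2e^(-5t), y(t) = 3K_1e^(-5t) + 3K_2te^(-5t) + 2K_2e^(-5t)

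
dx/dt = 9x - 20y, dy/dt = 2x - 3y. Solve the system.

Coefficient matrix A = [[9, -20], [2, -3]].
Characteristic polynomial det(A - λI) = λ^2 - 6λ + 13 = 0.
Eigenvalues λ = 3 ± 2i (complex conjugate pair).
For λ=3+2i: an eigenvector is (-3,-1) - i(1,0) = (-3 - i, -1).
A real fundamental pair from Re and Im of e^((3+2i)t)v: X_1 = e^(3t)(cos(2t)·(-3,-1) + sin(2t)·(1,0)), X_2 = e^(3t)(sin(2t)·(-3,-1) - cos(2t)·(1,0)).
General solution: C_1X_1 + C_2X_2.

x(t) = C_1e^(3t)sin(2t) - 3C_1e^(3t)cos(2t) - 3C_2e^(3t)sin(2t) - C_2e^(3t)cos(2t), y(t) = -C_1e^(3t)cos(2t) - C_2e^(3t)sin(2t)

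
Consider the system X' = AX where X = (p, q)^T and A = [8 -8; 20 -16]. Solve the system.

Coefficient matrix A = [[8, -8], [20, -16]].
Characteristic polynomial det(A - λI) = λ^2 + 8λ + 32 = 0.
Eigenvalues λ = -4 ± 4i (complex conjugate pair).
For λ=-4+4i: an eigenvector is (-1,-1) - i(-1,-2) = (-1 + i, -1 + 2i).
A real fundamental pair from Re and Im of e^((-4+4i)t)v: X_1 = e^(-4t)(cos(4t)·(-1,-1) + sin(4t)·(-1,-2)), X_2 = e^(-4t)(sin(4t)·(-1,-1) - cos(4t)·(-1,-2)).
General solution: C_1X_1 + C_2X_2.

p(t) = -C_1e^(-4t)sin(4t) - C_1e^(-4t)cos(4t) - C_2e^(-4t)sin(4t) + C_2e^(-4t)cos(4t), q(t) = -2C_1e^(-4t)sin(4t) - C_1e^(-4t)cos(4t) - C_2e^(-4t)sin(4t) + 2C_2e^(-4t)cos(4t)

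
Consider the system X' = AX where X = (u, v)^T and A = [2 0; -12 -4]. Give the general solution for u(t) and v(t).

u(t) = C_2e^(2t), v(t) = -C_1e^(-4t) - 2C_2e^(2t)

Coefficient matrix A = [[2, 0], [-12, -4]].
Characteristic polynomial det(A - λI) = λ^2 + 2λ - 8 = 0.
Eigenvalues λ = -4, 2.
For λ=-4: (A-λI) row 1 is [6, 0], so an eigenvector is (0, -1).
For λ=2: (A-λI) row 2 is [-12, -6], so an eigenvector is (1, -2).
General solution: C_1e^(-4t)(0,-1) + C_2e^(2t)(1,-2).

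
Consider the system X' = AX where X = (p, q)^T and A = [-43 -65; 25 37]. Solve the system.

Coefficient matrix A = [[-43, -65], [25, 37]].
Characteristic polynomial det(A - λI) = λ^2 + 6λ + 34 = 0.
Eigenvalues λ = -3 ± 5i (complex conjugate pair).
For λ=-3+5i: an eigenvector is (-2,1) - i(3,-2) = (-2 - 3i, 1 + 2i).
A real fundamental pair from Re and Im of e^((-3+5i)t)v: X_1 = e^(-3t)(cos(5t)·(-2,1) + sin(5t)·(3,-2)), X_2 = e^(-3t)(sin(5t)·(-2,1) - cos(5t)·(3,-2)).
General solution: C_1X_1 + C_2X_2.

p(t) = 3C_1e^(-3t)sin(5t) - 2C_1e^(-3t)cos(5t) - 2C_2e^(-3t)sin(5t) - 3C_2e^(-3t)cos(5t), q(t) = -2C_1e^(-3t)sin(5t) + C_1e^(-3t)cos(5t) + C_2e^(-3t)sin(5t) + 2C_2e^(-3t)cos(5t)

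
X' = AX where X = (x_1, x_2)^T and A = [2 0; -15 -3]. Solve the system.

Coefficient matrix A = [[2, 0], [-15, -3]].
Characteristic polynomial det(A - λI) = λ^2 + λ - 6 = 0.
Eigenvalues λ = -3, 2.
For λ=-3: (A-λI) row 1 is [5, 0], so an eigenvector is (0, 1).
For λ=2: (A-λI) row 2 is [-15, -5], so an eigenvector is (1, -3).
General solution: K_1e^(-3t)(0,1) + K_2e^(2t)(1,-3).

x_1(t) = K_2e^(2t), x_2(t) = K_1e^(-3t) - 3K_2e^(2t)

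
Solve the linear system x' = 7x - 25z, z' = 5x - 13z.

Coefficient matrix A = [[7, -25], [5, -13]].
Characteristic polynomial det(A - λI) = λ^2 + 6λ + 34 = 0.
Eigenvalues λ = -3 ± 5i (complex conjugate pair).
For λ=-3+5i: an eigenvector is (1,0) - i(2,1) = (1 - 2i, 0 - i).
A real fundamental pair from Re and Im of e^((-3+5i)t)v: X_1 = e^(-3t)(cos(5t)·(1,0) + sin(5t)·(2,1)), X_2 = e^(-3t)(sin(5t)·(1,0) - cos(5t)·(2,1)).
General solution: c_1X_1 + c_2X_2.

x(t) = 2c_1e^(-3t)sin(5t) + c_1e^(-3t)cos(5t) + c_2e^(-3t)sin(5t) - 2c_2e^(-3t)cos(5t), z(t) = c_1e^(-3t)sin(5t) - c_2e^(-3t)cos(5t)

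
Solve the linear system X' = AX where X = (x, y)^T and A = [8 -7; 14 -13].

x(t) = K_1e^(t) + K_2e^(-6t), y(t) = K_1e^(t) + 2K_2e^(-6t)

Coefficient matrix A = [[8, -7], [14, -13]].
Characteristic polynomial det(A - λI) = λ^2 + 5λ - 6 = 0.
Eigenvalues λ = 1, -6.
For λ=1: (A-λI) row 1 is [7, -7], so an eigenvector is (1, 1).
For λ=-6: (A-λI) row 1 is [14, -7], so an eigenvector is (1, 2).
General solution: K_1e^(t)(1,1) + K_2e^(-6t)(1,2).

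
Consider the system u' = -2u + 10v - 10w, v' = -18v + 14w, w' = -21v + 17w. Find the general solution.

Coefficient matrix A = [[-2, 10, -10], [0, -18, 14], [0, -21, 17]].
det(A - λI) = 0 gives eigenvalues λ = -2, -4, 3.
For λ=-2: eigenvector (1,0,0).
For λ=-4: eigenvector (0,1,1).
For λ=3: eigenvector (-2,2,3).
General solution: c_1e^(-2t)(1,0,0) + c_2e^(-4t)(0,1,1) + c_3e^(3t)(-2,2,3).

u(t) = c_1e^(-2t) - 2c_3e^(3t), v(t) = c_2e^(-4t) + 2c_3e^(3t), w(t) = c_2e^(-4t) + 3c_3e^(3t)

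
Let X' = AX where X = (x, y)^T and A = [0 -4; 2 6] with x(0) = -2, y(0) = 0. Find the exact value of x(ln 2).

A = [[0,-4],[2,6]]; eigenvalues λ = 4, 2.
Eigenvectors: (-1,1) for λ=4, (-2,1) for λ=2.
From the initial condition, c_1 = -2, c_2 = 2.
x(ln 2) = (-2)(2^4)(-1) + (2)(2^2)(-2) = 16.

16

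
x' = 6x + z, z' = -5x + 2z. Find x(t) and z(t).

Coefficient matrix A = [[6, 1], [-5, 2]].
Characteristic polynomial det(A - λI) = λ^2 - 8λ + 17 = 0.
Eigenvalues λ = 4 ± i (complex conjugate pair).
For λ=4+i: an eigenvector is (0,-1) - i(-1,2) = (0 + i, -1 - 2i).
A real fundamental pair from Re and Im of e^((4+i)t)v: X_1 = e^(4t)(cos(t)·(0,-1) + sin(t)·(-1,2)), X_2 = e^(4t)(sin(t)·(0,-1) - cos(t)·(-1,2)).
General solution: C_1X_1 + C_2X_2.

x(t) = -C_1e^(4t)sin(t) + C_2e^(4t)cos(t), z(t) = 2C_1e^(4t)sin(t) - C_1e^(4t)cos(t) - C_2e^(4t)sin(t) - 2C_2e^(4t)cos(t)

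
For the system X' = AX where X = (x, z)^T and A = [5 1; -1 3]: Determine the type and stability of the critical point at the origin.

unstable improper node

A = [[5,1],[-1,3]]; det(A-λI) = λ^2 - 8λ + 16.
repeated λ = 4 with a single eigenvector.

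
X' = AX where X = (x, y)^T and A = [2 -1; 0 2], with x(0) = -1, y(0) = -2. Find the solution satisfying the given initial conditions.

Coefficient matrix A = [[2, -1], [0, 2]].
Characteristic polynomial det(A - λI) = λ^2 - 4λ + 4 = 0.
Single eigenvalue λ = 2 with algebraic multiplicity 2.
Eigenvector v = (-1,0); generalized eigenvector w with (A-λI)w=v is (3,1).
General solution: e^(2t)[c_1·v + c_2·(t·v + w)].
Applying x(0)=-1, y(0)=-2 gives c_1=-5, c_2=-2.

x(t) = 2te^(2t) - e^(2t), y(t) = -2e^(2t)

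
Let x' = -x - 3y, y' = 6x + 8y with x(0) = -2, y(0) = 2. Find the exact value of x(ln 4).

A = [[-1,-3],[6,8]]; eigenvalues λ = 5, 2.
Eigenvectors: (-1,2) for λ=5, (1,-1) for λ=2.
From the initial condition, c_1 = 0, c_2 = -2.
x(ln 4) = (0)(4^5)(-1) + (-2)(4^2)(1) = -32.

-32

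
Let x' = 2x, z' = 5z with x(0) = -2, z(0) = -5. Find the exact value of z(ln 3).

A = [[2,0],[0,5]]; eigenvalues λ = 5, 2.
Eigenvectors: (0,1) for λ=5, (-1,0) for λ=2.
From the initial condition, c_1 = -5, c_2 = 2.
z(ln 3) = (-5)(3^5)(1) + (2)(3^2)(0) = -1215.

-1215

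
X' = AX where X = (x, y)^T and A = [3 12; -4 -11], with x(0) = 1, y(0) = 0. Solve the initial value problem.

Coefficient matrix A = [[3, 12], [-4, -11]].
Characteristic polynomial det(A - λI) = λ^2 + 8λ + 15 = 0.
Eigenvalues λ = -3, -5.
For λ=-3: (A-λI) row 1 is [6, 12], so an eigenvector is (-2, 1).
For λ=-5: (A-λI) row 1 is [8, 12], so an eigenvector is (3, -2).
General solution: C_1e^(-3t)(-2,1) + C_2e^(-5t)(3,-2).
Applying x(0)=1, y(0)=0 gives C_1=-2, C_2=-1.

x(t) = 4e^(-3t) - 3e^(-5t), y(t) = -2e^(-3t) + 2e^(-5t)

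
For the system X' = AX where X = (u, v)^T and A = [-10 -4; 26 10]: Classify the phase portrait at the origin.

center

A = [[-10,-4],[26,10]]; det(A-λI) = λ^2 + 4.
λ = 0 ± 2i: zero real part.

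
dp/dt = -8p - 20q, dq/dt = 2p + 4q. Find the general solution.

Coefficient matrix A = [[-8, -20], [2, 4]].
Characteristic polynomial det(A - λI) = λ^2 + 4λ + 8 = 0.
Eigenvalues λ = -2 ± 2i (complex conjugate pair).
For λ=-2+2i: an eigenvector is (-3,1) - i(-1,0) = (-3 + i, 1).
A real fundamental pair from Re and Im of e^((-2+2i)t)v: X_1 = e^(-2t)(cos(2t)·(-3,1) + sin(2t)·(-1,0)), X_2 = e^(-2t)(sin(2t)·(-3,1) - cos(2t)·(-1,0)).
General solution: c_1X_1 + c_2X_2.

p(t) = -c_1e^(-2t)sin(2t) - 3c_1e^(-2t)cos(2t) - 3c_2e^(-2t)sin(2t) + c_2e^(-2t)cos(2t), q(t) = c_1e^(-2t)cos(2t) + c_2e^(-2t)sin(2t)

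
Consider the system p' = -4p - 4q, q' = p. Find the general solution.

Coefficient matrix A = [[-4, -4], [1, 0]].
Characteristic polynomial det(A - λI) = λ^2 + 4λ + 4 = 0.
Single eigenvalue λ = -2 with algebraic multiplicity 2.
Eigenvector v = (2,-1); generalized eigenvector w with (A-λI)w=v is (-3,1).
General solution: e^(-2t)[c_1·v + c_2·(t·v + w)].

p(t) = 2c_1e^(-2t) + 2c_2te^(-2t) - 3c_2e^(-2t), q(t) = -c_1e^(-2t) - c_2te^(-2t) + c_2e^(-2t)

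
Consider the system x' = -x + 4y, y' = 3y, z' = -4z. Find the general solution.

x(t) = c_2e^(3t) + c_3e^(-t), y(t) = c_2e^(3t), z(t) = c_1e^(-4t)

Coefficient matrix A = [[-1, 4, 0], [0, 3, 0], [0, 0, -4]].
det(A - λI) = 0 gives eigenvalues λ = -4, 3, -1.
For λ=-4: eigenvector (0,0,1).
For λ=3: eigenvector (1,1,0).
For λ=-1: eigenvector (1,0,0).
General solution: c_1e^(-4t)(0,0,1) + c_2e^(3t)(1,1,0) + c_3e^(-t)(1,0,0).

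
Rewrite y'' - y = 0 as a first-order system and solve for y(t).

Let x_1 = y, x_2 = y'. Then x_1' = x_2 and x_2' = x_1.
A = [[0,1],[1,0]]; det(A-λI) = λ^2 - 1.
Eigenvalues λ = 1, -1 with eigenvectors (1,1), (1,-1).

y(t) = K_1e^(t) + K_2e^(-t)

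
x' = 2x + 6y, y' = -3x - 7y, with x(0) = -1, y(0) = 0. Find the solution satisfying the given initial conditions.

x(t) = -2e^(-t) + e^(-4t), y(t) = e^(-t) - e^(-4t)

Coefficient matrix A = [[2, 6], [-3, -7]].
Characteristic polynomial det(A - λI) = λ^2 + 5λ + 4 = 0.
Eigenvalues λ = -4, -1.
For λ=-4: (A-λI) row 1 is [6, 6], so an eigenvector is (1, -1).
For λ=-1: (A-λI) row 1 is [3, 6], so an eigenvector is (-2, 1).
General solution: K_1e^(-4t)(1,-1) + K_2e^(-t)(-2,1).
Applying x(0)=-1, y(0)=0 gives K_1=1, K_2=1.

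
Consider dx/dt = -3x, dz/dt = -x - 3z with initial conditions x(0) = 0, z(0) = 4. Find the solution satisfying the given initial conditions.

x(t) = 0, z(t) = 4e^(-3t)

Coefficient matrix A = [[-3, 0], [-1, -3]].
Characteristic polynomial det(A - λI) = λ^2 + 6λ + 9 = 0.
Single eigenvalue λ = -3 with algebraic multiplicity 2.
Eigenvector v = (0,1); generalized eigenvector w with (A-λI)w=v is (-1,-3).
General solution: e^(-3t)[c_1·v + c_2·(t·v + w)].
Applying x(0)=0, z(0)=4 gives c_1=4, c_2=0.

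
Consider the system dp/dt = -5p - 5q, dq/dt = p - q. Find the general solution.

p(t) = K_1e^(-3t)sin(t) + 2K_1e^(-3t)cos(t) + 2K_2e^(-3t)sin(t) - K_2e^(-3t)cos(t), q(t) = -K_1e^(-3t)cos(t) - K_2e^(-3t)sin(t)

Coefficient matrix A = [[-5, -5], [1, -1]].
Characteristic polynomial det(A - λI) = λ^2 + 6λ + 10 = 0.
Eigenvalues λ = -3 ± i (complex conjugate pair).
For λ=-3+i: an eigenvector is (2,-1) - i(1,0) = (2 - i, -1).
A real fundamental pair from Re and Im of e^((-3+i)t)v: X_1 = e^(-3t)(cos(t)·(2,-1) + sin(t)·(1,0)), X_2 = e^(-3t)(sin(t)·(2,-1) - cos(t)·(1,0)).
General solution: K_1X_1 + K_2X_2.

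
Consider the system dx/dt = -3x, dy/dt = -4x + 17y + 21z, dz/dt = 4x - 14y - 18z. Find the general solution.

Coefficient matrix A = [[-3, 0, 0], [-4, 17, 21], [4, -14, -18]].
det(A - λI) = 0 gives eigenvalues λ = -3, 3, -4.
For λ=-3: eigenvector (1,-4,4).
For λ=3: eigenvector (0,3,-2).
For λ=-4: eigenvector (0,-1,1).
General solution: C_1e^(-3t)(1,-4,4) + C_2e^(3t)(0,3,-2) + C_3e^(-4t)(0,-1,1).

x(t) = C_1e^(-3t), y(t) = -4C_1e^(-3t) + 3C_2e^(3t) - C_3e^(-4t), z(t) = 4C_1e^(-3t) - 2C_2e^(3t) + C_3e^(-4t)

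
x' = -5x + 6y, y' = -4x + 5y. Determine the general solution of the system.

Coefficient matrix A = [[-5, 6], [-4, 5]].
Characteristic polynomial det(A - λI) = λ^2 - 1 = 0.
Eigenvalues λ = -1, 1.
For λ=-1: (A-λI) row 1 is [-4, 6], so an eigenvector is (-3, -2).
For λ=1: (A-λI) row 1 is [-6, 6], so an eigenvector is (-1, -1).
General solution: K_1e^(-t)(-3,-2) + K_2e^(t)(-1,-1).

x(t) = -3K_1e^(-t) - K_2e^(t), y(t) = -2K_1e^(-t) - K_2e^(t)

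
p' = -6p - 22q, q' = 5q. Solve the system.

Coefficient matrix A = [[-6, -22], [0, 5]].
Characteristic polynomial det(A - λI) = λ^2 + λ - 30 = 0.
Eigenvalues λ = 5, -6.
For λ=5: (A-λI) row 1 is [-11, -22], so an eigenvector is (2, -1).
For λ=-6: (A-λI) row 1 is [0, -22], so an eigenvector is (1, 0).
General solution: K_1e^(5t)(2,-1) + K_2e^(-6t)(1,0).

p(t) = 2K_1e^(5t) + K_2e^(-6t), q(t) = -K_1e^(5t)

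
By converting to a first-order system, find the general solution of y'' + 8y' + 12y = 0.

y(t) = C_1e^(-6t) + C_2e^(-2t)

Let x_1 = y, x_2 = y'. Then x_1' = x_2 and x_2' = -12x_1 - 8x_2.
A = [[0,1],[-12,-8]]; det(A-λI) = λ^2 + 8λ + 12.
Eigenvalues λ = -6, -2 with eigenvectors (1,-6), (1,-2).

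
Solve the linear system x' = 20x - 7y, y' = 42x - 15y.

x(t) = C_1e^(6t) - C_2e^(-t), y(t) = 2C_1e^(6t) - 3C_2e^(-t)

Coefficient matrix A = [[20, -7], [42, -15]].
Characteristic polynomial det(A - λI) = λ^2 - 5λ - 6 = 0.
Eigenvalues λ = 6, -1.
For λ=6: (A-λI) row 1 is [14, -7], so an eigenvector is (1, 2).
For λ=-1: (A-λI) row 1 is [21, -7], so an eigenvector is (-1, -3).
General solution: C_1e^(6t)(1,2) + C_2e^(-t)(-1,-3).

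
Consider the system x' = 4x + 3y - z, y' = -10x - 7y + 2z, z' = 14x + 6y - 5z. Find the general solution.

x(t) = c_1e^(-t) - c_2e^(-4t) - c_3e^(-3t), y(t) = -c_1e^(-t) + 2c_2e^(-4t) + 2c_3e^(-3t), z(t) = 2c_1e^(-t) - 2c_2e^(-4t) - c_3e^(-3t)

Coefficient matrix A = [[4, 3, -1], [-10, -7, 2], [14, 6, -5]].
det(A - λI) = 0 gives eigenvalues λ = -1, -4, -3.
For λ=-1: eigenvector (1,-1,2).
For λ=-4: eigenvector (-1,2,-2).
For λ=-3: eigenvector (-1,2,-1).
General solution: c_1e^(-t)(1,-1,2) + c_2e^(-4t)(-1,2,-2) + c_3e^(-3t)(-1,2,-1).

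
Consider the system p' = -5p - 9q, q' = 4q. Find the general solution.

p(t) = -c_1e^(-5t) - c_2e^(4t), q(t) = c_2e^(4t)

Coefficient matrix A = [[-5, -9], [0, 4]].
Characteristic polynomial det(A - λI) = λ^2 + λ - 20 = 0.
Eigenvalues λ = -5, 4.
For λ=-5: (A-λI) row 1 is [0, -9], so an eigenvector is (-1, 0).
For λ=4: (A-λI) row 1 is [-9, -9], so an eigenvector is (-1, 1).
General solution: c_1e^(-5t)(-1,0) + c_2e^(4t)(-1,1).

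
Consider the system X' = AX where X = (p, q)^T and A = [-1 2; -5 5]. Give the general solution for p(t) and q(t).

p(t) = K_1e^(2t)sin(t) - K_1e^(2t)cos(t) - K_2e^(2t)sin(t) - K_2e^(2t)cos(t), q(t) = 2K_1e^(2t)sin(t) - K_1e^(2t)cos(t) - K_2e^(2t)sin(t) - 2K_2e^(2t)cos(t)

Coefficient matrix A = [[-1, 2], [-5, 5]].
Characteristic polynomial det(A - λI) = λ^2 - 4λ + 5 = 0.
Eigenvalues λ = 2 ± i (complex conjugate pair).
For λ=2+i: an eigenvector is (-1,-1) - i(1,2) = (-1 - i, -1 - 2i).
A real fundamental pair from Re and Im of e^((2+i)t)v: X_1 = e^(2t)(cos(t)·(-1,-1) + sin(t)·(1,2)), X_2 = e^(2t)(sin(t)·(-1,-1) - cos(t)·(1,2)).
General solution: K_1X_1 + K_2X_2.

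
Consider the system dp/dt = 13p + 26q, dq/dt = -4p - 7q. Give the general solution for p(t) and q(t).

Coefficient matrix A = [[13, 26], [-4, -7]].
Characteristic polynomial det(A - λI) = λ^2 - 6λ + 13 = 0.
Eigenvalues λ = 3 ± 2i (complex conjugate pair).
For λ=3+2i: an eigenvector is (-3,1) - i(-2,1) = (-3 + 2i, 1 - i).
A real fundamental pair from Re and Im of e^((3+2i)t)v: X_1 = e^(3t)(cos(2t)·(-3,1) + sin(2t)·(-2,1)), X_2 = e^(3t)(sin(2t)·(-3,1) - cos(2t)·(-2,1)).
General solution: c_1X_1 + c_2X_2.

p(t) = -2c_1e^(3t)sin(2t) - 3c_1e^(3t)cos(2t) - 3c_2e^(3t)sin(2t) + 2c_2e^(3t)cos(2t), q(t) = c_1e^(3t)sin(2t) + c_1e^(3t)cos(2t) + c_2e^(3t)sin(2t) - c_2e^(3t)cos(2t)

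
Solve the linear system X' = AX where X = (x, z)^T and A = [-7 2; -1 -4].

x(t) = K_1e^(-5t) + 2K_2e^(-6t), z(t) = K_1e^(-5t) + K_2e^(-6t)

Coefficient matrix A = [[-7, 2], [-1, -4]].
Characteristic polynomial det(A - λI) = λ^2 + 11λ + 30 = 0.
Eigenvalues λ = -5, -6.
For λ=-5: (A-λI) row 1 is [-2, 2], so an eigenvector is (1, 1).
For λ=-6: (A-λI) row 1 is [-1, 2], so an eigenvector is (2, 1).
General solution: K_1e^(-5t)(1,1) + K_2e^(-6t)(2,1).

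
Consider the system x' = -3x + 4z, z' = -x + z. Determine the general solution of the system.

Coefficient matrix A = [[-3, 4], [-1, 1]].
Characteristic polynomial det(A - λI) = λ^2 + 2λ + 1 = 0.
Single eigenvalue λ = -1 with algebraic multiplicity 2.
Eigenvector v = (-2,-1); generalized eigenvector w with (A-λI)w=v is (3,1).
General solution: e^(-t)[c_1·v + c_2·(t·v + w)].

x(t) = -2c_1e^(-t) - 2c_2te^(-t) + 3c_2e^(-t), z(t) = -c_1e^(-t) - c_2te^(-t) + c_2e^(-t)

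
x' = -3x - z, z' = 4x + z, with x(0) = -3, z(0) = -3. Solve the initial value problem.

x(t) = 9te^(-t) - 3e^(-t), z(t) = -18te^(-t) - 3e^(-t)

Coefficient matrix A = [[-3, -1], [4, 1]].
Characteristic polynomial det(A - λI) = λ^2 + 2λ + 1 = 0.
Single eigenvalue λ = -1 with algebraic multiplicity 2.
Eigenvector v = (1,-2); generalized eigenvector w with (A-λI)w=v is (-2,3).
General solution: e^(-t)[C_1·v + C_2·(t·v + w)].
Applying x(0)=-3, z(0)=-3 gives C_1=15, C_2=9.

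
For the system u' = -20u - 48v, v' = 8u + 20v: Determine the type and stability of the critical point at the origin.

A = [[-20,-48],[8,20]]; det(A-λI) = λ^2 - 16.
λ = 4, -4: opposite signs.

saddle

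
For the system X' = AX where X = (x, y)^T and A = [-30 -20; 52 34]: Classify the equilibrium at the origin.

unstable spiral

A = [[-30,-20],[52,34]]; det(A-λI) = λ^2 - 4λ + 20.
λ = 2 ± 4i: positive real part.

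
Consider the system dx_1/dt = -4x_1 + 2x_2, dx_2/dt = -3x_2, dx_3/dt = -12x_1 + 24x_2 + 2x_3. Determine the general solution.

x_1(t) = C_1e^(-4t) + 2C_2e^(-3t), x_2(t) = C_2e^(-3t), x_3(t) = 2C_1e^(-4t) + C_3e^(2t)

Coefficient matrix A = [[-4, 2, 0], [0, -3, 0], [-12, 24, 2]].
det(A - λI) = 0 gives eigenvalues λ = -4, -3, 2.
For λ=-4: eigenvector (1,0,2).
For λ=-3: eigenvector (2,1,0).
For λ=2: eigenvector (0,0,1).
General solution: C_1e^(-4t)(1,0,2) + C_2e^(-3t)(2,1,0) + C_3e^(2t)(0,0,1).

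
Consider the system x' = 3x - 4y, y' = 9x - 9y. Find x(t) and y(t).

Coefficient matrix A = [[3, -4], [9, -9]].
Characteristic polynomial det(A - λI) = λ^2 + 6λ + 9 = 0.
Single eigenvalue λ = -3 with algebraic multiplicity 2.
Eigenvector v = (2,3); generalized eigenvector w with (A-λI)w=v is (1,1).
General solution: e^(-3t)[C_1·v + C_2·(t·v + w)].

x(t) = 2C_1e^(-3t) + 2C_2te^(-3t) + C_2e^(-3t), y(t) = 3C_1e^(-3t) + 3C_2te^(-3t) + C_2e^(-3t)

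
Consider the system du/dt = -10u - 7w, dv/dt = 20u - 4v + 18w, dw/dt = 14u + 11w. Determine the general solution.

Coefficient matrix A = [[-10, 0, -7], [20, -4, 18], [14, 0, 11]].
det(A - λI) = 0 gives eigenvalues λ = 4, -4, -3.
For λ=4: eigenvector (1,-2,-2).
For λ=-4: eigenvector (0,1,0).
For λ=-3: eigenvector (1,2,-1).
General solution: K_1e^(4t)(1,-2,-2) + K_2e^(-4t)(0,1,0) + K_3e^(-3t)(1,2,-1).

u(t) = K_1e^(4t) + K_3e^(-3t), v(t) = -2K_1e^(4t) + K_2e^(-4t) + 2K_3e^(-3t), w(t) = -2K_1e^(4t) - K_3e^(-3t)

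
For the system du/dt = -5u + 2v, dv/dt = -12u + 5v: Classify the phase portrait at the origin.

A = [[-5,2],[-12,5]]; det(A-λI) = λ^2 - 1.
λ = -1, 1: opposite signs.

saddle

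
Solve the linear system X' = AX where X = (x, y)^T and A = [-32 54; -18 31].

Coefficient matrix A = [[-32, 54], [-18, 31]].
Characteristic polynomial det(A - λI) = λ^2 + λ - 20 = 0.
Eigenvalues λ = -5, 4.
For λ=-5: (A-λI) row 1 is [-27, 54], so an eigenvector is (-2, -1).
For λ=4: (A-λI) row 1 is [-36, 54], so an eigenvector is (3, 2).
General solution: K_1e^(-5t)(-2,-1) + K_2e^(4t)(3,2).

x(t) = -2K_1e^(-5t) + 3K_2e^(4t), y(t) = -K_1e^(-5t) + 2K_2e^(4t)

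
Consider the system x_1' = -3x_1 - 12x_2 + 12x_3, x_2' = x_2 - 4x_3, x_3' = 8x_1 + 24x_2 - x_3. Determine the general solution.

Coefficient matrix A = [[-3, -12, 12], [0, 1, -4], [8, 24, -1]].
det(A - λI) = 0 gives eigenvalues λ = 1, -3, -1.
For λ=1: eigenvector (-3,1,0).
For λ=-3: eigenvector (13,-4,-4).
For λ=-1: eigenvector (-6,2,1).
General solution: c_1e^(t)(-3,1,0) + c_2e^(-3t)(13,-4,-4) + c_3e^(-t)(-6,2,1).

x_1(t) = -3c_1e^(t) + 13c_2e^(-3t) - 6c_3e^(-t), x_2(t) = c_1e^(t) - 4c_2e^(-3t) + 2c_3e^(-t), x_3(t) = -4c_2e^(-3t) + c_3e^(-t)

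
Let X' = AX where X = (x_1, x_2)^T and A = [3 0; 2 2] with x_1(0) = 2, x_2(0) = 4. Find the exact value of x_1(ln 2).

A = [[3,0],[2,2]]; eigenvalues λ = 2, 3.
Eigenvectors: (0,1) for λ=2, (1,2) for λ=3.
From the initial condition, c_1 = 0, c_2 = 2.
x_1(ln 2) = (0)(2^2)(0) + (2)(2^3)(1) = 16.

16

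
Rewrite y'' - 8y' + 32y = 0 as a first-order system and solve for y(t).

y(t) = C_1e^(4t)cos(4t) + C_2e^(4t)sin(4t)

Let x_1 = y, x_2 = y'. Then x_1' = x_2 and x_2' = -32x_1 + 8x_2.
A = [[0,1],[-32,8]]; det(A-λI) = λ^2 - 8λ + 32.
Eigenvalues λ = 4 ± 4i.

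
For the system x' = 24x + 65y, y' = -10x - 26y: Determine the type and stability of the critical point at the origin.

A = [[24,65],[-10,-26]]; det(A-λI) = λ^2 + 2λ + 26.
λ = -1 ± 5i: negative real part.

stable spiral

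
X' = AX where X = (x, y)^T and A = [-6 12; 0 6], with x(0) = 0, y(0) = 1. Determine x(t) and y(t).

x(t) = e^(6t) - e^(-6t), y(t) = e^(6t)

Coefficient matrix A = [[-6, 12], [0, 6]].
Characteristic polynomial det(A - λI) = λ^2 - 36 = 0.
Eigenvalues λ = 6, -6.
For λ=6: (A-λI) row 1 is [-12, 12], so an eigenvector is (1, 1).
For λ=-6: (A-λI) row 1 is [0, 12], so an eigenvector is (-1, 0).
General solution: c_1e^(6t)(1,1) + c_2e^(-6t)(-1,0).
Applying x(0)=0, y(0)=1 gives c_1=1, c_2=1.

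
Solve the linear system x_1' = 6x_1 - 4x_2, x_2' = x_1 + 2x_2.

x_1(t) = 2C_1e^(4t) + 2C_2te^(4t) + 3C_2e^(4t), x_2(t) = C_1e^(4t) + C_2te^(4t) + C_2e^(4t)

Coefficient matrix A = [[6, -4], [1, 2]].
Characteristic polynomial det(A - λI) = λ^2 - 8λ + 16 = 0.
Single eigenvalue λ = 4 with algebraic multiplicity 2.
Eigenvector v = (2,1); generalized eigenvector w with (A-λI)w=v is (3,1).
General solution: e^(4t)[C_1·v + C_2·(t·v + w)].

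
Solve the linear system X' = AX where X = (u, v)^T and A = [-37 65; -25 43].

u(t) = 2C_1e^(3t)sin(5t) + 3C_1e^(3t)cos(5t) + 3C_2e^(3t)sin(5t) - 2C_2e^(3t)cos(5t), v(t) = C_1e^(3t)sin(5t) + 2C_1e^(3t)cos(5t) + 2C_2e^(3t)sin(5t) - C_2e^(3t)cos(5t)

Coefficient matrix A = [[-37, 65], [-25, 43]].
Characteristic polynomial det(A - λI) = λ^2 - 6λ + 34 = 0.
Eigenvalues λ = 3 ± 5i (complex conjugate pair).
For λ=3+5i: an eigenvector is (3,2) - i(2,1) = (3 - 2i, 2 - i).
A real fundamental pair from Re and Im of e^((3+5i)t)v: X_1 = e^(3t)(cos(5t)·(3,2) + sin(5t)·(2,1)), X_2 = e^(3t)(sin(5t)·(3,2) - cos(5t)·(2,1)).
General solution: C_1X_1 + C_2X_2.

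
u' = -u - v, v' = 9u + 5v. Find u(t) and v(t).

u(t) = C_1e^(2t) + C_2te^(2t), v(t) = -3C_1e^(2t) - 3C_2te^(2t) - C_2e^(2t)

Coefficient matrix A = [[-1, -1], [9, 5]].
Characteristic polynomial det(A - λI) = λ^2 - 4λ + 4 = 0.
Single eigenvalue λ = 2 with algebraic multiplicity 2.
Eigenvector v = (1,-3); generalized eigenvector w with (A-λI)w=v is (0,-1).
General solution: e^(2t)[C_1·v + C_2·(t·v + w)].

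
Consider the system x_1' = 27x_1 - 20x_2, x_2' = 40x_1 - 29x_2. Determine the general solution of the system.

x_1(t) = 2c_1e^(-t)sin(4t) + c_1e^(-t)cos(4t) + c_2e^(-t)sin(4t) - 2c_2e^(-t)cos(4t), x_2(t) = 3c_1e^(-t)sin(4t) + c_1e^(-t)cos(4t) + c_2e^(-t)sin(4t) - 3c_2e^(-t)cos(4t)

Coefficient matrix A = [[27, -20], [40, -29]].
Characteristic polynomial det(A - λI) = λ^2 + 2λ + 17 = 0.
Eigenvalues λ = -1 ± 4i (complex conjugate pair).
For λ=-1+4i: an eigenvector is (1,1) - i(2,3) = (1 - 2i, 1 - 3i).
A real fundamental pair from Re and Im of e^((-1+4i)t)v: X_1 = e^(-t)(cos(4t)·(1,1) + sin(4t)·(2,3)), X_2 = e^(-t)(sin(4t)·(1,1) - cos(4t)·(2,3)).
General solution: c_1X_1 + c_2X_2.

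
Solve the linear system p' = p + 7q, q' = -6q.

p(t) = K_1e^(-6t) - K_2e^(t), q(t) = -K_1e^(-6t)

Coefficient matrix A = [[1, 7], [0, -6]].
Characteristic polynomial det(A - λI) = λ^2 + 5λ - 6 = 0.
Eigenvalues λ = -6, 1.
For λ=-6: (A-λI) row 1 is [7, 7], so an eigenvector is (1, -1).
For λ=1: (A-λI) row 1 is [0, 7], so an eigenvector is (-1, 0).
General solution: K_1e^(-6t)(1,-1) + K_2e^(t)(-1,0).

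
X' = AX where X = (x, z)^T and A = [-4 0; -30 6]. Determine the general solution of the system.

x(t) = -C_2e^(-4t), z(t) = C_1e^(6t) - 3C_2e^(-4t)

Coefficient matrix A = [[-4, 0], [-30, 6]].
Characteristic polynomial det(A - λI) = λ^2 - 2λ - 24 = 0.
Eigenvalues λ = 6, -4.
For λ=6: (A-λI) row 1 is [-10, 0], so an eigenvector is (0, 1).
For λ=-4: (A-λI) row 2 is [-30, 10], so an eigenvector is (-1, -3).
General solution: C_1e^(6t)(0,1) + C_2e^(-4t)(-1,-3).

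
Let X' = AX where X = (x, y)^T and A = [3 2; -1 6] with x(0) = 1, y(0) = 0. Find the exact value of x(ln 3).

A = [[3,2],[-1,6]]; eigenvalues λ = 4, 5.
Eigenvectors: (-2,-1) for λ=4, (-1,-1) for λ=5.
From the initial condition, c_1 = -1, c_2 = 1.
x(ln 3) = (-1)(3^4)(-2) + (1)(3^5)(-1) = -81.

-81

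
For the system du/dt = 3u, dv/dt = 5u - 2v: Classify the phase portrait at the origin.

A = [[3,0],[5,-2]]; det(A-λI) = λ^2 - λ - 6.
λ = -2, 3: opposite signs.

saddle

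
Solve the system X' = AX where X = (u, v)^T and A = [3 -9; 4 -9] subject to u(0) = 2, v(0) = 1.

Coefficient matrix A = [[3, -9], [4, -9]].
Characteristic polynomial det(A - λI) = λ^2 + 6λ + 9 = 0.
Single eigenvalue λ = -3 with algebraic multiplicity 2.
Eigenvector v = (3,2); generalized eigenvector w with (A-λI)w=v is (-1,-1).
General solution: e^(-3t)[K_1·v + K_2·(t·v + w)].
Applying u(0)=2, v(0)=1 gives K_1=1, K_2=1.

u(t) = 3te^(-3t) + 2e^(-3t), v(t) = 2te^(-3t) + e^(-3t)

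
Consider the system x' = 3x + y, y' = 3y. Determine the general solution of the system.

Coefficient matrix A = [[3, 1], [0, 3]].
Characteristic polynomial det(A - λI) = λ^2 - 6λ + 9 = 0.
Single eigenvalue λ = 3 with algebraic multiplicity 2.
Eigenvector v = (-1,0); generalized eigenvector w with (A-λI)w=v is (3,-1).
General solution: e^(3t)[K_1·v + K_2·(t·v + w)].

x(t) = -K_1e^(3t) - K_2te^(3t) + 3K_2e^(3t), y(t) = -K_2e^(3t)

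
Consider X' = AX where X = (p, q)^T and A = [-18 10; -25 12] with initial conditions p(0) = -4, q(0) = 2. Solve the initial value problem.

p(t) = 16e^(-3t)sin(5t) - 4e^(-3t)cos(5t), q(t) = 26e^(-3t)sin(5t) + 2e^(-3t)cos(5t)

Coefficient matrix A = [[-18, 10], [-25, 12]].
Characteristic polynomial det(A - λI) = λ^2 + 6λ + 34 = 0.
Eigenvalues λ = -3 ± 5i (complex conjugate pair).
For λ=-3+5i: an eigenvector is (-1,-1) - i(1,2) = (-1 - i, -1 - 2i).
A real fundamental pair from Re and Im of e^((-3+5i)t)v: X_1 = e^(-3t)(cos(5t)·(-1,-1) + sin(5t)·(1,2)), X_2 = e^(-3t)(sin(5t)·(-1,-1) - cos(5t)·(1,2)).
General solution: K_1X_1 + K_2X_2.
Applying p(0)=-4, q(0)=2 gives K_1=10, K_2=-6.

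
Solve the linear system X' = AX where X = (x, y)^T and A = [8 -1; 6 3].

x(t) = -K_1e^(5t) - K_2e^(6t), y(t) = -3K_1e^(5t) - 2K_2e^(6t)

Coefficient matrix A = [[8, -1], [6, 3]].
Characteristic polynomial det(A - λI) = λ^2 - 11λ + 30 = 0.
Eigenvalues λ = 5, 6.
For λ=5: (A-λI) row 1 is [3, -1], so an eigenvector is (-1, -3).
For λ=6: (A-λI) row 1 is [2, -1], so an eigenvector is (-1, -2).
General solution: K_1e^(5t)(-1,-3) + K_2e^(6t)(-1,-2).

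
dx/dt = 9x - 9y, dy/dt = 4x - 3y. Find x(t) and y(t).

Coefficient matrix A = [[9, -9], [4, -3]].
Characteristic polynomial det(A - λI) = λ^2 - 6λ + 9 = 0.
Single eigenvalue λ = 3 with algebraic multiplicity 2.
Eigenvector v = (3,2); generalized eigenvector w with (A-λI)w=v is (-1,-1).
General solution: e^(3t)[c_1·v + c_2·(t·v + w)].

x(t) = 3c_1e^(3t) + 3c_2te^(3t) - c_2e^(3t), y(t) = 2c_1e^(3t) + 2c_2te^(3t) - c_2e^(3t)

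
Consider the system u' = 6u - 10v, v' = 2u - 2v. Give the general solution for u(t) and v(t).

u(t) = 2C_1e^(2t)sin(2t) + C_1e^(2t)cos(2t) + C_2e^(2t)sin(2t) - 2C_2e^(2t)cos(2t), v(t) = C_1e^(2t)sin(2t) - C_2e^(2t)cos(2t)

Coefficient matrix A = [[6, -10], [2, -2]].
Characteristic polynomial det(A - λI) = λ^2 - 4λ + 8 = 0.
Eigenvalues λ = 2 ± 2i (complex conjugate pair).
For λ=2+2i: an eigenvector is (1,0) - i(2,1) = (1 - 2i, 0 - i).
A real fundamental pair from Re and Im of e^((2+2i)t)v: X_1 = e^(2t)(cos(2t)·(1,0) + sin(2t)·(2,1)), X_2 = e^(2t)(sin(2t)·(1,0) - cos(2t)·(2,1)).
General solution: C_1X_1 + C_2X_2.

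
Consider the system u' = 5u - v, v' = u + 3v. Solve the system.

u(t) = -K_1e^(4t) - K_2te^(4t) + 2K_2e^(4t), v(t) = -K_1e^(4t) - K_2te^(4t) + 3K_2e^(4t)

Coefficient matrix A = [[5, -1], [1, 3]].
Characteristic polynomial det(A - λI) = λ^2 - 8λ + 16 = 0.
Single eigenvalue λ = 4 with algebraic multiplicity 2.
Eigenvector v = (-1,-1); generalized eigenvector w with (A-λI)w=v is (2,3).
General solution: e^(4t)[K_1·v + K_2·(t·v + w)].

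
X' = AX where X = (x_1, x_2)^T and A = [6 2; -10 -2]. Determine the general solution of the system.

Coefficient matrix A = [[6, 2], [-10, -2]].
Characteristic polynomial det(A - λI) = λ^2 - 4λ + 8 = 0.
Eigenvalues λ = 2 ± 2i (complex conjugate pair).
For λ=2+2i: an eigenvector is (0,-1) - i(-1,2) = (0 + i, -1 - 2i).
A real fundamental pair from Re and Im of e^((2+2i)t)v: X_1 = e^(2t)(cos(2t)·(0,-1) + sin(2t)·(-1,2)), X_2 = e^(2t)(sin(2t)·(0,-1) - cos(2t)·(-1,2)).
General solution: C_1X_1 + C_2X_2.

x_1(t) = -C_1e^(2t)sin(2t) + C_2e^(2t)cos(2t), x_2(t) = 2C_1e^(2t)sin(2t) - C_1e^(2t)cos(2t) - C_2e^(2t)sin(2t) - 2C_2e^(2t)cos(2t)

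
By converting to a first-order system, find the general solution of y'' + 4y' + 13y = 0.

y(t) = K_1e^(-2t)cos(3t) + K_2e^(-2t)sin(3t)

Let x_1 = y, x_2 = y'. Then x_1' = x_2 and x_2' = -13x_1 - 4x_2.
A = [[0,1],[-13,-4]]; det(A-λI) = λ^2 + 4λ + 13.
Eigenvalues λ = -2 ± 3i.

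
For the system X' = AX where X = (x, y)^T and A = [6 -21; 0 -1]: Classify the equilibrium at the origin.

saddle

A = [[6,-21],[0,-1]]; det(A-λI) = λ^2 - 5λ - 6.
λ = 6, -1: opposite signs.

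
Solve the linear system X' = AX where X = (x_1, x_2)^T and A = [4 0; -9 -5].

x_1(t) = K_1e^(4t), x_2(t) = -K_1e^(4t) + K_2e^(-5t)

Coefficient matrix A = [[4, 0], [-9, -5]].
Characteristic polynomial det(A - λI) = λ^2 + λ - 20 = 0.
Eigenvalues λ = 4, -5.
For λ=4: (A-λI) row 2 is [-9, -9], so an eigenvector is (1, -1).
For λ=-5: (A-λI) row 1 is [9, 0], so an eigenvector is (0, 1).
General solution: K_1e^(4t)(1,-1) + K_2e^(-5t)(0,1).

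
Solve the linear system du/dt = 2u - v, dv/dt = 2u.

u(t) = K_1e^(t)sin(t) - K_2e^(t)cos(t), v(t) = K_1e^(t)sin(t) - K_1e^(t)cos(t) - K_2e^(t)sin(t) - K_2e^(t)cos(t)

Coefficient matrix A = [[2, -1], [2, 0]].
Characteristic polynomial det(A - λI) = λ^2 - 2λ + 2 = 0.
Eigenvalues λ = 1 ± i (complex conjugate pair).
For λ=1+i: an eigenvector is (0,-1) - i(1,1) = (0 - i, -1 - i).
A real fundamental pair from Re and Im of e^((1+i)t)v: X_1 = e^(t)(cos(t)·(0,-1) + sin(t)·(1,1)), X_2 = e^(t)(sin(t)·(0,-1) - cos(t)·(1,1)).
General solution: K_1X_1 + K_2X_2.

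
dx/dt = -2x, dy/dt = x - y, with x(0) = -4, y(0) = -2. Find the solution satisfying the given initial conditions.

x(t) = -4e^(-2t), y(t) = -6e^(-t) + 4e^(-2t)

Coefficient matrix A = [[-2, 0], [1, -1]].
Characteristic polynomial det(A - λI) = λ^2 + 3λ + 2 = 0.
Eigenvalues λ = -1, -2.
For λ=-1: (A-λI) row 1 is [-1, 0], so an eigenvector is (0, -1).
For λ=-2: (A-λI) row 2 is [1, 1], so an eigenvector is (1, -1).
General solution: C_1e^(-t)(0,-1) + C_2e^(-2t)(1,-1).
Applying x(0)=-4, y(0)=-2 gives C_1=6, C_2=-4.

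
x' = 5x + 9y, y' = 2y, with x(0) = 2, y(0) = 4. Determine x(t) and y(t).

Coefficient matrix A = [[5, 9], [0, 2]].
Characteristic polynomial det(A - λI) = λ^2 - 7λ + 10 = 0.
Eigenvalues λ = 2, 5.
For λ=2: (A-λI) row 1 is [3, 9], so an eigenvector is (-3, 1).
For λ=5: (A-λI) row 1 is [0, 9], so an eigenvector is (1, 0).
General solution: C_1e^(2t)(-3,1) + C_2e^(5t)(1,0).
Applying x(0)=2, y(0)=4 gives C_1=4, C_2=14.

x(t) = 14e^(5t) - 12e^(2t), y(t) = 4e^(2t)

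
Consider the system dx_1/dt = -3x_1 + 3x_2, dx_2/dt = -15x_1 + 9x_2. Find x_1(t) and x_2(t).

x_1(t) = -K_1e^(3t)sin(3t) + K_2e^(3t)cos(3t), x_2(t) = -2K_1e^(3t)sin(3t) - K_1e^(3t)cos(3t) - K_2e^(3t)sin(3t) + 2K_2e^(3t)cos(3t)

Coefficient matrix A = [[-3, 3], [-15, 9]].
Characteristic polynomial det(A - λI) = λ^2 - 6λ + 18 = 0.
Eigenvalues λ = 3 ± 3i (complex conjugate pair).
For λ=3+3i: an eigenvector is (0,-1) - i(-1,-2) = (0 + i, -1 + 2i).
A real fundamental pair from Re and Im of e^((3+3i)t)v: X_1 = e^(3t)(cos(3t)·(0,-1) + sin(3t)·(-1,-2)), X_2 = e^(3t)(sin(3t)·(0,-1) - cos(3t)·(-1,-2)).
General solution: K_1X_1 + K_2X_2.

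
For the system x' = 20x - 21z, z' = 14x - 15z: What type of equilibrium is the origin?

A = [[20,-21],[14,-15]]; det(A-λI) = λ^2 - 5λ - 6.
λ = -1, 6: opposite signs.

saddle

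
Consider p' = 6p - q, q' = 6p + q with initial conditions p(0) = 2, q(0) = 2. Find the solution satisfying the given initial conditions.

p(t) = 4e^(4t) - 2e^(3t), q(t) = 8e^(4t) - 6e^(3t)

Coefficient matrix A = [[6, -1], [6, 1]].
Characteristic polynomial det(A - λI) = λ^2 - 7λ + 12 = 0.
Eigenvalues λ = 3, 4.
For λ=3: (A-λI) row 1 is [3, -1], so an eigenvector is (1, 3).
For λ=4: (A-λI) row 1 is [2, -1], so an eigenvector is (1, 2).
General solution: K_1e^(3t)(1,3) + K_2e^(4t)(1,2).
Applying p(0)=2, q(0)=2 gives K_1=-2, K_2=4.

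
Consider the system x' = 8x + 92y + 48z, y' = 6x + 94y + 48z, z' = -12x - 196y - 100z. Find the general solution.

x(t) = K_1e^(4t) - 6K_2e^(-4t) + 2K_3e^(2t), y(t) = K_1e^(4t) - 6K_2e^(-4t) + 3K_3e^(2t), z(t) = -2K_1e^(4t) + 13K_2e^(-4t) - 6K_3e^(2t)

Coefficient matrix A = [[8, 92, 48], [6, 94, 48], [-12, -196, -100]].
det(A - λI) = 0 gives eigenvalues λ = 4, -4, 2.
For λ=4: eigenvector (1,1,-2).
For λ=-4: eigenvector (-6,-6,13).
For λ=2: eigenvector (2,3,-6).
General solution: K_1e^(4t)(1,1,-2) + K_2e^(-4t)(-6,-6,13) + K_3e^(2t)(2,3,-6).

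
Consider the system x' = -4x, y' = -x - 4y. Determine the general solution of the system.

x(t) = -c_2e^(-4t), y(t) = c_1e^(-4t) + c_2te^(-4t) - 2c_2e^(-4t)

Coefficient matrix A = [[-4, 0], [-1, -4]].
Characteristic polynomial det(A - λI) = λ^2 + 8λ + 16 = 0.
Single eigenvalue λ = -4 with algebraic multiplicity 2.
Eigenvector v = (0,1); generalized eigenvector w with (A-λI)w=v is (-1,-2).
General solution: e^(-4t)[c_1·v + c_2·(t·v + w)].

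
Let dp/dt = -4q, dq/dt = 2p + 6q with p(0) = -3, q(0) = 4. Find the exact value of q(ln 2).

A = [[0,-4],[2,6]]; eigenvalues λ = 4, 2.
Eigenvectors: (-1,1) for λ=4, (-2,1) for λ=2.
From the initial condition, c_1 = 5, c_2 = -1.
q(ln 2) = (5)(2^4)(1) + (-1)(2^2)(1) = 76.

76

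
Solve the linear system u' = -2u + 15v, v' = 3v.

u(t) = 3C_1e^(3t) + C_2e^(-2t), v(t) = C_1e^(3t)

Coefficient matrix A = [[-2, 15], [0, 3]].
Characteristic polynomial det(A - λI) = λ^2 - λ - 6 = 0.
Eigenvalues λ = 3, -2.
For λ=3: (A-λI) row 1 is [-5, 15], so an eigenvector is (3, 1).
For λ=-2: (A-λI) row 1 is [0, 15], so an eigenvector is (1, 0).
General solution: C_1e^(3t)(3,1) + C_2e^(-2t)(1,0).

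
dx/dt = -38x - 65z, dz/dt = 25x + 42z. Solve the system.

Coefficient matrix A = [[-38, -65], [25, 42]].
Characteristic polynomial det(A - λI) = λ^2 - 4λ + 29 = 0.
Eigenvalues λ = 2 ± 5i (complex conjugate pair).
For λ=2+5i: an eigenvector is (-2,1) - i(3,-2) = (-2 - 3i, 1 + 2i).
A real fundamental pair from Re and Im of e^((2+5i)t)v: X_1 = e^(2t)(cos(5t)·(-2,1) + sin(5t)·(3,-2)), X_2 = e^(2t)(sin(5t)·(-2,1) - cos(5t)·(3,-2)).
General solution: c_1X_1 + c_2X_2.

x(t) = 3c_1e^(2t)sin(5t) - 2c_1e^(2t)cos(5t) - 2c_2e^(2t)sin(5t) - 3c_2e^(2t)cos(5t), z(t) = -2c_1e^(2t)sin(5t) + c_1e^(2t)cos(5t) + c_2e^(2t)sin(5t) + 2c_2e^(2t)cos(5t)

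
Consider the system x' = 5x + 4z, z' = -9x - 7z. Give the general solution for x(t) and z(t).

x(t) = -2C_1e^(-t) - 2C_2te^(-t) + C_2e^(-t), z(t) = 3C_1e^(-t) + 3C_2te^(-t) - 2C_2e^(-t)

Coefficient matrix A = [[5, 4], [-9, -7]].
Characteristic polynomial det(A - λI) = λ^2 + 2λ + 1 = 0.
Single eigenvalue λ = -1 with algebraic multiplicity 2.
Eigenvector v = (-2,3); generalized eigenvector w with (A-λI)w=v is (1,-2).
General solution: e^(-t)[C_1·v + C_2·(t·v + w)].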